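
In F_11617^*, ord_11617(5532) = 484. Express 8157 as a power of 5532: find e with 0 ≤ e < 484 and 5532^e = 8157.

Baby-step giant-step with m = ceil(sqrt(484)) = 22.
Baby table (5532^j mod 11617 for j=0..21):
  0:1  1:5532  2:3846  3:5345  4:3275  5:6397  6:2822  7:9673
  8:3134  9:4724  10:6535  11:11133  12:6039  13:8873  14:3611  15:6429
  16:5591  17:4958  18:11536  19:4971  20:2133  21:8501
Giant step factor: 5532^(-22) ≡ 576 (mod 11617).
Scan 8157·576^i mod 11617 for i = 0, 1, …:
  i=0: 8157   i=1: 5164   i=2: 512   i=3: 4487
  i=4: 5538   i=5: 6830   i=6: 7534   i=7: 6443
  i=8: 5345
Match at i=8, j=3: e = 8·22 + 3 = 179.

179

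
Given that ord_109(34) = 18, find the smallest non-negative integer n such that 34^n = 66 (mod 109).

2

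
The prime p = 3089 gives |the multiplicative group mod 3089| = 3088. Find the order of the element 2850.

The order of 2850 must divide p − 1 = 3088 = 2^4 · 193.
Divisors: 1, 2, 4, 8, 16, 193, 386, 772, 1544, 3088.
Check each in increasing order: 2850^1 ≡ 2850;  2850^2 ≡ 1519;  2850^4 ≡ 2967;  2850^8 ≡ 2528;  2850^16 ≡ 2732;  2850^193 ≡ 1050;  2850^386 ≡ 2816;  2850^772 ≡ 393;  2850^1544 ≡ 3088;  2850^3088 ≡ 1.
Smallest exponent giving 1 is 3088.

3088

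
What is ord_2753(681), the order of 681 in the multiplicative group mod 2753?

2752

The order of 681 must divide p − 1 = 2752 = 2^6 · 43.
Divisors: 1, 2, 4, 8, 16, 32, 43, 64, 86, 172, 344, 688, 1376, 2752.
Check each in increasing order: 681^1 ≡ 681;  681^2 ≡ 1257;  681^4 ≡ 2580;  681^8 ≡ 2399;  681^16 ≡ 1431;  681^32 ≡ 2282;  681^43 ≡ 818;  681^64 ≡ 1601;  681^86 ≡ 145;  681^172 ≡ 1754;  681^344 ≡ 1415;  681^688 ≡ 794;  681^1376 ≡ 2752;  681^2752 ≡ 1.
Smallest exponent giving 1 is 2752.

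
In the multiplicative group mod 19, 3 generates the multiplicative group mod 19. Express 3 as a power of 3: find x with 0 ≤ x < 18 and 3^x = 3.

1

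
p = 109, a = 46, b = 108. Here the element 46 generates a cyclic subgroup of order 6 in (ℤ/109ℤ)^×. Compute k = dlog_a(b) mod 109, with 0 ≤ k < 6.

Successive powers of 46 modulo 109:
  46^0=1  46^1=46  46^2=45  46^3=108
So 46^3 ≡ 108 (mod 109), giving k = 3.

3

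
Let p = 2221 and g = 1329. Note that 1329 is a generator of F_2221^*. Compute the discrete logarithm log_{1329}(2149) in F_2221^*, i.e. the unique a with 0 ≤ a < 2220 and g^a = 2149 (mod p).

1029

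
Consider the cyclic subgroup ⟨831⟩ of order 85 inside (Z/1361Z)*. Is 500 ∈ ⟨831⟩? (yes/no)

yes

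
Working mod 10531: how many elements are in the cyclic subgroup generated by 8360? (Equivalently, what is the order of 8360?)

3510

The order of 8360 must divide p − 1 = 10530 = 2 · 3^4 · 5 · 13.
Divisors: 1, 2, 3, 5, 6, 9, 10, 13, 15, 18, 26, 27, 30, 39, 45, 54, 65, 78, 81, 90, 117, 130, 135, 162, 195, 234, 270, 351, 390, 405, 585, 702, 810, 1053, 1170, 1755, 2106, 3510, 5265, 10530.
Check each in increasing order: 8360^1 ≡ 8360;  8360^2 ≡ 5884;  8360^3 ≡ 10470;  8360^5 ≡ 9661;  8360^6 ≡ 3721;  8360^9 ≡ 4701;  8360^10 ≡ 9199;  8360^13 ≡ 7535;  8360^15 ≡ 430;  8360^18 ≡ 5363;  8360^26 ≡ 3604;  8360^27 ≡ 249;  8360^30 ≡ 5873;  8360^39 ≡ 7222;  8360^45 ≡ 8481;  8360^54 ≡ 9346;  8360^65 ≡ 5987;  8360^78 ≡ 7772;  8360^81 ≡ 10334;  8360^90 ≡ 631;  8360^117 ≡ 9685;  8360^130 ≡ 7176;  8360^135 ≡ 1763;  8360^162 ≡ 7216;  8360^195 ≡ 6763;  8360^234 ≡ 10139;  8360^270 ≡ 1524;  8360^351 ≡ 5171;  8360^390 ≡ 2036;  8360^405 ≡ 1407;  8360^585 ≡ 5451;  8360^702 ≡ 1032;  8360^810 ≡ 10352;  8360^1053 ≡ 7786;  8360^1170 ≡ 5450;  8360^1755 ≡ 10530;  8360^2106 ≡ 5360;  8360^3510 ≡ 1.
Smallest exponent giving 1 is 3510.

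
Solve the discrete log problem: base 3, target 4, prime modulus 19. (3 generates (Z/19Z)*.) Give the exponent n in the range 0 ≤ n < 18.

14

Successive powers of 3 modulo 19:
  3^0=1  3^1=3  3^2=9  3^3=8  3^4=5  3^5=15
  3^6=7  3^7=2  3^8=6  3^9=18  3^10=16  3^11=10
  3^12=11  3^13=14  3^14=4
So 3^14 ≡ 4 (mod 19), giving n = 14.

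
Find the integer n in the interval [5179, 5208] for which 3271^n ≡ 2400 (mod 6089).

Compute 3271^5179 mod 6089 = 3871, then multiply by 3271 repeatedly:
  3271^5179=3871  3271^5180=3010  3271^5181=5886  3271^5182=5777  3271^5183=2400
Found 2400 at exponent 5183.

5183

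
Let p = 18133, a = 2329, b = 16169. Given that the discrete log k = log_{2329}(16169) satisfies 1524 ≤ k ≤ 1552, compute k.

1538

Compute 2329^1524 mod 18133 = 17133, then multiply by 2329 repeatedly:
  2329^1524=17133  2329^1525=10157  2329^1526=10221  2329^1527=14213  2329^1528=9352
  2329^1529=3075  2329^1530=17273  2329^1531=9823  2329^1532=12054  2329^1533=3882
  2329^1534=10944  2329^1535=11711  2329^1536=2887  2329^1537=14613  2329^1538=16169
Found 16169 at exponent 1538.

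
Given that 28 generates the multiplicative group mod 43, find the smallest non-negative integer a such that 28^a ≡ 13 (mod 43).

Baby-step giant-step with m = ceil(sqrt(42)) = 7.
Baby table (28^j mod 43 for j=0..6):
  0:1  1:28  2:10  3:22  4:14  5:5  6:11
Giant step factor: 28^(-7) ≡ 37 (mod 43).
Scan 13·37^i mod 43 for i = 0, 1, …:
  i=0: 13   i=1: 8   i=2: 38   i=3: 30
  i=4: 35   i=5: 5
Match at i=5, j=5: a = 5·7 + 5 = 40.

40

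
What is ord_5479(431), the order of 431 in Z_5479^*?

498

The order of 431 must divide p − 1 = 5478 = 2 · 3 · 11 · 83.
Divisors: 1, 2, 3, 6, 11, 22, 33, 66, 83, 166, 249, 498, 913, 1826, 2739, 5478.
Check each in increasing order: 431^1 ≡ 431;  431^2 ≡ 4954;  431^3 ≡ 3843;  431^6 ≡ 2744;  431^11 ≡ 2355;  431^22 ≡ 1277;  431^33 ≡ 4843;  431^66 ≡ 4529;  431^83 ≡ 2777;  431^166 ≡ 2776;  431^249 ≡ 5478;  431^498 ≡ 1.
Smallest exponent giving 1 is 498.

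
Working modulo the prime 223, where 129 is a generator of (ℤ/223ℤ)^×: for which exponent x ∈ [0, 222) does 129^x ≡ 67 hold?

Baby-step giant-step with m = ceil(sqrt(222)) = 15.
Baby table (129^j mod 223 for j=0..14):
  0:1  1:129  2:139  3:91  4:143  5:161  6:30  7:79
  8:156  9:54  10:53  11:147  12:8  13:140  14:220
Giant step factor: 129^(-15) ≡ 189 (mod 223).
Scan 67·189^i mod 223 for i = 0, 1, …:
  i=0: 67   i=1: 175   i=2: 71   i=3: 39
  i=4: 12   i=5: 38   i=6: 46   i=7: 220
Match at i=7, j=14: x = 7·15 + 14 = 119.

119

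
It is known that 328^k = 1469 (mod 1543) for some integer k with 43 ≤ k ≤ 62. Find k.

45

Compute 328^43 mod 1543 = 1449, then multiply by 328 repeatedly:
  328^43=1449  328^44=28  328^45=1469
Found 1469 at exponent 45.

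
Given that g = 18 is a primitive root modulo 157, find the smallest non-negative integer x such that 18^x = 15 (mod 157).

55

Baby-step giant-step with m = ceil(sqrt(156)) = 13.
Baby table (18^j mod 157 for j=0..12):
  0:1  1:18  2:10  3:23  4:100  5:73  6:58  7:102
  8:109  9:78  10:148  11:152  12:67
Giant step factor: 18^(-13) ≡ 135 (mod 157).
Scan 15·135^i mod 157 for i = 0, 1, …:
  i=0: 15   i=1: 141   i=2: 38   i=3: 106
  i=4: 23
Match at i=4, j=3: x = 4·13 + 3 = 55.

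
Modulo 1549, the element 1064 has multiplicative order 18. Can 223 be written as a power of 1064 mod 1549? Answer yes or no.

yes

⟨1064⟩ has order 18; its elements mod 1549 are {1, 161, 223, 275, 276, 412, 485, 635, 646, 903, 914, 1064, 1137, 1273, 1274, 1326, 1388, 1548}.
223 is in this set.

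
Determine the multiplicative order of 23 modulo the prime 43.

21

The order of 23 must divide p − 1 = 42 = 2 · 3 · 7.
Divisors: 1, 2, 3, 6, 7, 14, 21, 42.
Check each in increasing order: 23^1 ≡ 23;  23^2 ≡ 13;  23^3 ≡ 41;  23^6 ≡ 4;  23^7 ≡ 6;  23^14 ≡ 36;  23^21 ≡ 1.
Smallest exponent giving 1 is 21.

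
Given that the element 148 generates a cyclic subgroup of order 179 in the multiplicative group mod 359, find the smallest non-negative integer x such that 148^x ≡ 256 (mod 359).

170

Baby-step giant-step with m = ceil(sqrt(179)) = 14.
Baby table (148^j mod 359 for j=0..13):
  0:1  1:148  2:5  3:22  4:25  5:110  6:125  7:191
  8:266  9:237  10:253  11:108  12:188  13:181
Giant step factor: 148^(-14) ≡ 283 (mod 359).
Scan 256·283^i mod 359 for i = 0, 1, …:
  i=0: 256   i=1: 289   i=2: 294   i=3: 273
  i=4: 74   i=5: 120   i=6: 214   i=7: 250
  i=8: 27   i=9: 102   i=10: 146   i=11: 33
  i=12: 5
Match at i=12, j=2: x = 12·14 + 2 = 170.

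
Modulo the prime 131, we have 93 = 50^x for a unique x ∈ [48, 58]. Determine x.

Compute 50^48 mod 131 = 34, then multiply by 50 repeatedly:
  50^48=34  50^49=128  50^50=112  50^51=98  50^52=53
  50^53=30  50^54=59  50^55=68  50^56=125  50^57=93
Found 93 at exponent 57.

57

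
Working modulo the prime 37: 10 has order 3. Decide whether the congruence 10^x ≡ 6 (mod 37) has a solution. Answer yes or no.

⟨10⟩ has order 3; its elements mod 37 are {1, 10, 26}.
6 is not in this set.

no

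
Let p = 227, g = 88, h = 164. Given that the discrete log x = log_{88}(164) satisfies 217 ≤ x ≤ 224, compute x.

Compute 88^217 mod 227 = 107, then multiply by 88 repeatedly:
  88^217=107  88^218=109  88^219=58  88^220=110  88^221=146
  88^222=136  88^223=164
Found 164 at exponent 223.

223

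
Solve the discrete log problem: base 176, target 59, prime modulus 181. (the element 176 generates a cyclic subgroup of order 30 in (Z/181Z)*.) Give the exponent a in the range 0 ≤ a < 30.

6

Successive powers of 176 modulo 181:
  176^0=1  176^1=176  176^2=25  176^3=56  176^4=82  176^5=133
  176^6=59
So 176^6 ≡ 59 (mod 181), giving a = 6.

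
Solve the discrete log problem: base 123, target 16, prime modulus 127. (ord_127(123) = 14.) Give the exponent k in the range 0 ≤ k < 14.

Successive powers of 123 modulo 127:
  123^0=1  123^1=123  123^2=16
So 123^2 ≡ 16 (mod 127), giving k = 2.

2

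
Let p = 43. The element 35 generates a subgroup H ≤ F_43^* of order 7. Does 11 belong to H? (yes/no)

yes

⟨35⟩ has order 7; its elements mod 43 are {1, 4, 11, 16, 21, 35, 41}.
11 is in this set.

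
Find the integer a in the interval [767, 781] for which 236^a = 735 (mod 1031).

Compute 236^767 mod 1031 = 1023, then multiply by 236 repeatedly:
  236^767=1023  236^768=174  236^769=855  236^770=735
Found 735 at exponent 770.

770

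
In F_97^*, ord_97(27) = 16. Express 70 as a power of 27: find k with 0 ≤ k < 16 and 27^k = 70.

9

Successive powers of 27 modulo 97:
  27^0=1  27^1=27  27^2=50  27^3=89  27^4=75  27^5=85
  27^6=64  27^7=79  27^8=96  27^9=70
So 27^9 ≡ 70 (mod 97), giving k = 9.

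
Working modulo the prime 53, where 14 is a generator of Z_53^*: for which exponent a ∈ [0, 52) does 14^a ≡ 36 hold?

44

Baby-step giant-step with m = ceil(sqrt(52)) = 8.
Baby table (14^j mod 53 for j=0..7):
  0:1  1:14  2:37  3:41  4:44  5:33  6:38  7:2
Giant step factor: 14^(-8) ≡ 36 (mod 53).
Scan 36·36^i mod 53 for i = 0, 1, …:
  i=0: 36   i=1: 24   i=2: 16   i=3: 46
  i=4: 13   i=5: 44
Match at i=5, j=4: a = 5·8 + 4 = 44.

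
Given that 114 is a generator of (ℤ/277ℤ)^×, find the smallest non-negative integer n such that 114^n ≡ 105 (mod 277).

77

Baby-step giant-step with m = ceil(sqrt(276)) = 17.
Baby table (114^j mod 277 for j=0..16):
  0:1  1:114  2:254  3:148  4:252  5:197  6:21  7:178
  8:71  9:61  10:29  11:259  12:164  13:137  14:106  15:173
  16:55
Giant step factor: 114^(-17) ≡ 181 (mod 277).
Scan 105·181^i mod 277 for i = 0, 1, …:
  i=0: 105   i=1: 169   i=2: 119   i=3: 210
  i=4: 61
Match at i=4, j=9: n = 4·17 + 9 = 77.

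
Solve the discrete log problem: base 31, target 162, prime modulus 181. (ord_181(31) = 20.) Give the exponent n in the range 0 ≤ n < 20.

Successive powers of 31 modulo 181:
  31^0=1  31^1=31  31^2=56  31^3=107  31^4=59  31^5=19
  31^6=46  31^7=159  31^8=42  31^9=35  31^10=180  31^11=150
  31^12=125  31^13=74  31^14=122  31^15=162
So 31^15 ≡ 162 (mod 181), giving n = 15.

15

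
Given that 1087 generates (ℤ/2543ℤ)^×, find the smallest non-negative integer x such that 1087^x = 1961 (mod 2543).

2138

Baby-step giant-step with m = ceil(sqrt(2542)) = 51.
Baby table (1087^j mod 2543 for j=0..50):
  0:1  1:1087  2:1617  3:466  4:485  5:794  6:1001  7:2226
  8:1269  9:1097  10:2315  11:1378  12:59  13:558  14:1312  15:2064
  16:642  17:1072  18:570  19:1641  20:1124  21:1148  22:1806  23:2469
  24:938  25:2406  26:1118  27:2255  28:2276  29:2216  30:571  31:185
  32:198  33:1614  34:2291  35:720  36:1939  37:2089  38:2387  39:809
  40:2048  41:1051  42:630  43:743  44:1510  45:1135  46:390  47:1792
  48:2509  49:1187  50:968
Giant step factor: 1087^(-51) ≡ 2313 (mod 2543).
Scan 1961·2313^i mod 2543 for i = 0, 1, …:
  i=0: 1961   i=1: 1624   i=2: 301   i=3: 1974
  i=4: 1177   i=5: 1391   i=6: 488   i=7: 2195
  i=8: 1207   i=9: 2120     …   i=40: 147
  i=41: 1792
Match at i=41, j=47: x = 41·51 + 47 = 2138.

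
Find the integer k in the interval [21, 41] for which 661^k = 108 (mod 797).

Compute 661^21 mod 797 = 528, then multiply by 661 repeatedly:
  661^21=528  661^22=719  661^23=247  661^24=679  661^25=108
Found 108 at exponent 25.

25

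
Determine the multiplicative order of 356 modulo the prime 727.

726

The order of 356 must divide p − 1 = 726 = 2 · 3 · 11^2.
Divisors: 1, 2, 3, 6, 11, 22, 33, 66, 121, 242, 363, 726.
Check each in increasing order: 356^1 ≡ 356;  356^2 ≡ 238;  356^3 ≡ 396;  356^6 ≡ 511;  356^11 ≡ 613;  356^22 ≡ 637;  356^33 ≡ 82;  356^66 ≡ 181;  356^121 ≡ 446;  356^242 ≡ 445;  356^363 ≡ 726;  356^726 ≡ 1.
Smallest exponent giving 1 is 726.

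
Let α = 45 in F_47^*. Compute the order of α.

46

The order of 45 must divide p − 1 = 46 = 2 · 23.
Divisors: 1, 2, 23, 46.
Check each in increasing order: 45^1 ≡ 45;  45^2 ≡ 4;  45^23 ≡ 46;  45^46 ≡ 1.
Smallest exponent giving 1 is 46.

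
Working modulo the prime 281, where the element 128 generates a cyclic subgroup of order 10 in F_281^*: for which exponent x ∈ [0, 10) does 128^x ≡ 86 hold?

2

Successive powers of 128 modulo 281:
  128^0=1  128^1=128  128^2=86
So 128^2 ≡ 86 (mod 281), giving x = 2.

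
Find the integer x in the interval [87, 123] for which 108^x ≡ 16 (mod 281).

Compute 108^87 mod 281 = 23, then multiply by 108 repeatedly:
  108^87=23  108^88=236  108^89=198  108^90=28  108^91=214
  108^92=70  108^93=254  108^94=175  108^95=73  108^96=16
Found 16 at exponent 96.

96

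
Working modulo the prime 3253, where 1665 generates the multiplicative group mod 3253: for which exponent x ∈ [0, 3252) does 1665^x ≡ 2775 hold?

Baby-step giant-step with m = ceil(sqrt(3252)) = 58.
Baby table (1665^j mod 3253 for j=0..57):
  0:1  1:1665  2:669  3:1359  4:1900  5:1584  6:2430  7:2471
  8:2423  9:575  10:993  11:821  12:705  13:2745  14:3213  15:1713
  16:2517  17:941  18:2072  19:1700  20:390  21:2003  22:670  23:3024
  24:2569  25:2943  26:1077  27:802  28:1600  29:3046  30:163  31:1396
  32:1698  33:313  34:665  35:1205  36:2477  37:2654  38:1336  39:2641
  40:2462  41:450  42:1060  43:1774  44:3239  45:2714  46:393  47:492
  48:2677  49:595  50:1763  51:1189  52:1861  53:1709  54:2363  55:1518
  56:3142  57:606
Giant step factor: 1665^(-58) ≡ 2341 (mod 3253).
Scan 2775·2341^i mod 3253 for i = 0, 1, …:
  i=0: 2775   i=1: 34   i=2: 1522   i=3: 967
  i=4: 2912   i=5: 1957   i=6: 1113   i=7: 3133
  i=8: 2091   i=9: 2519   i=10: 2543   i=11: 173
  i=12: 1621   i=13: 1763
Match at i=13, j=50: x = 13·58 + 50 = 804.

804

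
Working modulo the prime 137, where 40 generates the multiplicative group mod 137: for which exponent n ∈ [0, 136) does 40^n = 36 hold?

Baby-step giant-step with m = ceil(sqrt(136)) = 12.
Baby table (40^j mod 137 for j=0..11):
  0:1  1:40  2:93  3:21  4:18  5:35  6:30  7:104
  8:50  9:82  10:129  11:91
Giant step factor: 40^(-12) ≡ 65 (mod 137).
Scan 36·65^i mod 137 for i = 0, 1, …:
  i=0: 36   i=1: 11   i=2: 30
Match at i=2, j=6: n = 2·12 + 6 = 30.

30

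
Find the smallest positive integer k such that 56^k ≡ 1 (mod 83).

The order of 56 must divide p − 1 = 82 = 2 · 41.
Divisors: 1, 2, 41, 82.
Check each in increasing order: 56^1 ≡ 56;  56^2 ≡ 65;  56^41 ≡ 82;  56^82 ≡ 1.
Smallest exponent giving 1 is 82.

82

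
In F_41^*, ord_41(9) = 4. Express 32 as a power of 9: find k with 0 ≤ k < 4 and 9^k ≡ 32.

Successive powers of 9 modulo 41:
  9^0=1  9^1=9  9^2=40  9^3=32
So 9^3 ≡ 32 (mod 41), giving k = 3.

3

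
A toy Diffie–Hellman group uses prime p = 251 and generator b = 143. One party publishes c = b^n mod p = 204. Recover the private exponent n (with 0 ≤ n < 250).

170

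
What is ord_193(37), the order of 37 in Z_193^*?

192

The order of 37 must divide p − 1 = 192 = 2^6 · 3.
Divisors: 1, 2, 3, 4, 6, 8, 12, 16, 24, 32, 48, 64, 96, 192.
Check each in increasing order: 37^1 ≡ 37;  37^2 ≡ 18;  37^3 ≡ 87;  37^4 ≡ 131;  37^6 ≡ 42;  37^8 ≡ 177;  37^12 ≡ 27;  37^16 ≡ 63;  37^24 ≡ 150;  37^32 ≡ 109;  37^48 ≡ 112;  37^64 ≡ 108;  37^96 ≡ 192;  37^192 ≡ 1.
Smallest exponent giving 1 is 192.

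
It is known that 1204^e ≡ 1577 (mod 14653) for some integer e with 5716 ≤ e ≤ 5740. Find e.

5717

Compute 1204^5716 mod 14653 = 11916, then multiply by 1204 repeatedly:
  1204^5716=11916  1204^5717=1577
Found 1577 at exponent 5717.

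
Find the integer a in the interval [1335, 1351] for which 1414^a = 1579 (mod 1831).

Compute 1414^1335 mod 1831 = 573, then multiply by 1414 repeatedly:
  1414^1335=573  1414^1336=920  1414^1337=870  1414^1338=1579
Found 1579 at exponent 1338.

1338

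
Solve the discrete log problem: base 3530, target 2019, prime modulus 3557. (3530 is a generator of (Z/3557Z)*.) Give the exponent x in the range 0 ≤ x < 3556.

Baby-step giant-step with m = ceil(sqrt(3556)) = 60.
Baby table (3530^j mod 3557 for j=0..59):
  0:1  1:3530  2:729  3:1659  4:1448  5:31  6:2720  7:1257
  8:1631  9:2204  10:961  11:2509  12:3397  13:763  14:741  15:1335
  16:3082  17:2154  18:2311  19:1629  20:2258  21:3060  22:2748  23:501
  24:701  25:2415  26:2378  27:3377  28:1303  29:389  30:168  31:2578
  32:1534  33:1266  34:1388  35:1651  36:1664  37:1313  38:119  39:344
  40:1383  41:1786  42:1576  43:132  44:3550  45:189  46:2011  47:2615
  48:535  49:3340  50:2302  51:1872  52:2811  53:2357  54:387  55:222
  56:1120  57:1773  58:1927  59:1326
Giant step factor: 3530^(-60) ≡ 3511 (mod 3557).
Scan 2019·3511^i mod 3557 for i = 0, 1, …:
  i=0: 2019   i=1: 3165   i=2: 247   i=3: 2866
  i=4: 3330   i=5: 3328   i=6: 3420   i=7: 2745
  i=8: 1782   i=9: 3396     …   i=50: 1286
  i=51: 1313
Match at i=51, j=37: x = 51·60 + 37 = 3097.

3097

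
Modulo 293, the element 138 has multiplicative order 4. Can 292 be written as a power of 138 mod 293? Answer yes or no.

⟨138⟩ has order 4; its elements mod 293 are {1, 138, 155, 292}.
292 is in this set.

yes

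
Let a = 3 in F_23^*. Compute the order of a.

11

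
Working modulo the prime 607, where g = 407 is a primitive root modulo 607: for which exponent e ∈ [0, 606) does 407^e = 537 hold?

408

Baby-step giant-step with m = ceil(sqrt(606)) = 25.
Baby table (407^j mod 607 for j=0..24):
  0:1  1:407  2:545  3:260  4:202  5:269  6:223  7:318
  8:135  9:315  10:128  11:501  12:562  13:502  14:362  15:440
  16:15  17:35  18:284  19:258  20:602  21:393  22:310  23:521
  24:204
Giant step factor: 407^(-25) ≡ 139 (mod 607).
Scan 537·139^i mod 607 for i = 0, 1, …:
  i=0: 537   i=1: 589   i=2: 533   i=3: 33
  i=4: 338   i=5: 243   i=6: 392   i=7: 465
  i=8: 293   i=9: 58     …   i=15: 525
  i=16: 135
Match at i=16, j=8: e = 16·25 + 8 = 408.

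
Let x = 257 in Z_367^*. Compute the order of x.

366

The order of 257 must divide p − 1 = 366 = 2 · 3 · 61.
Divisors: 1, 2, 3, 6, 61, 122, 183, 366.
Check each in increasing order: 257^1 ≡ 257;  257^2 ≡ 356;  257^3 ≡ 109;  257^6 ≡ 137;  257^61 ≡ 84;  257^122 ≡ 83;  257^183 ≡ 366;  257^366 ≡ 1.
Smallest exponent giving 1 is 366.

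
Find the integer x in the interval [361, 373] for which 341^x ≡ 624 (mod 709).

Compute 341^361 mod 709 = 624, then multiply by 341 repeatedly:
  341^361=624
Found 624 at exponent 361.

361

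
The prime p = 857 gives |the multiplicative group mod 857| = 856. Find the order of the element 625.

The order of 625 must divide p − 1 = 856 = 2^3 · 107.
Divisors: 1, 2, 4, 8, 107, 214, 428, 856.
Check each in increasing order: 625^1 ≡ 625;  625^2 ≡ 690;  625^4 ≡ 465;  625^8 ≡ 261;  625^107 ≡ 856;  625^214 ≡ 1.
Smallest exponent giving 1 is 214.

214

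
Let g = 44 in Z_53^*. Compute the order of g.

13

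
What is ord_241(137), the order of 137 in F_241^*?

240

The order of 137 must divide p − 1 = 240 = 2^4 · 3 · 5.
Divisors: 1, 2, 3, 4, 5, 6, 8, 10, 12, 15, 16, 20, 24, 30, 40, 48, 60, 80, 120, 240.
Check each in increasing order: 137^1 ≡ 137;  137^2 ≡ 212;  137^3 ≡ 124;  137^4 ≡ 118;  137^5 ≡ 19;  137^6 ≡ 193;  137^8 ≡ 187;  137^10 ≡ 120;  137^12 ≡ 135;  137^15 ≡ 111;  137^16 ≡ 24;  137^20 ≡ 181;  137^24 ≡ 150;  137^30 ≡ 30;  137^40 ≡ 226;  137^48 ≡ 87;  137^60 ≡ 177;  137^80 ≡ 225;  137^120 ≡ 240;  137^240 ≡ 1.
Smallest exponent giving 1 is 240.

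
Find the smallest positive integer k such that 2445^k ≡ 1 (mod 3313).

3312

The order of 2445 must divide p − 1 = 3312 = 2^4 · 3^2 · 23.
Divisors: 1, 2, 3, 4, 6, 8, 9, 12, 16, 18, 23, 24, 36, 46, 48, 69, 72, 92, 138, 144, 184, 207, 276, 368, 414, 552, 828, 1104, 1656, 3312.
Check each in increasing order: 2445^1 ≡ 2445;  2445^2 ≡ 1373;  2445^3 ≡ 916;  2445^4 ≡ 32;  2445^6 ≡ 867;  2445^8 ≡ 1024;  2445^9 ≡ 2365;  2445^12 ≡ 2951;  2445^16 ≡ 1668;  2445^18 ≡ 881;  2445^23 ≡ 2475;  2445^24 ≡ 1837;  2445^36 ≡ 919;  2445^46 ≡ 3201;  2445^48 ≡ 1935;  2445^69 ≡ 1092;  2445^72 ≡ 3059;  2445^92 ≡ 2605;  2445^138 ≡ 3097;  2445^144 ≡ 1569;  2445^184 ≡ 1001;  2445^207 ≡ 2664;  2445^276 ≡ 274;  2445^368 ≡ 1475;  2445^414 ≡ 450;  2445^552 ≡ 2190;  2445^828 ≡ 407;  2445^1104 ≡ 2189;  2445^1656 ≡ 3312;  2445^3312 ≡ 1.
Smallest exponent giving 1 is 3312.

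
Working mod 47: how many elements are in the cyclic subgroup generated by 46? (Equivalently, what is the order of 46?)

The order of 46 must divide p − 1 = 46 = 2 · 23.
Divisors: 1, 2, 23, 46.
Check each in increasing order: 46^1 ≡ 46;  46^2 ≡ 1.
Smallest exponent giving 1 is 2.

2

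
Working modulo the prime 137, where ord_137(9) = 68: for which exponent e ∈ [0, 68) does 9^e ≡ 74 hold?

Baby-step giant-step with m = ceil(sqrt(68)) = 9.
Baby table (9^j mod 137 for j=0..8):
  0:1  1:9  2:81  3:44  4:122  5:2  6:18  7:25
  8:88
Giant step factor: 9^(-9) ≡ 105 (mod 137).
Scan 74·105^i mod 137 for i = 0, 1, …:
  i=0: 74   i=1: 98   i=2: 15   i=3: 68
  i=4: 16   i=5: 36   i=6: 81
Match at i=6, j=2: e = 6·9 + 2 = 56.

56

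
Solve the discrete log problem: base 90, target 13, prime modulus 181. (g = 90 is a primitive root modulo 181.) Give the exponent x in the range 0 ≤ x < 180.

16

Successive powers of 90 modulo 181:
  90^0=1  90^1=90  90^2=136  90^3=113  90^4=34  90^5=164
  90^6=99  90^7=41  90^8=70  90^9=146  90^10=108  90^11=127
  90^12=27  90^13=77  90^14=52  90^15=155  90^16=13
So 90^16 ≡ 13 (mod 181), giving x = 16.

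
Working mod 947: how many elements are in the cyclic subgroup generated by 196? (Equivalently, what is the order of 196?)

The order of 196 must divide p − 1 = 946 = 2 · 11 · 43.
Divisors: 1, 2, 11, 22, 43, 86, 473, 946.
Check each in increasing order: 196^1 ≡ 196;  196^2 ≡ 536;  196^11 ≡ 221;  196^22 ≡ 544;  196^43 ≡ 215;  196^86 ≡ 769;  196^473 ≡ 1.
Smallest exponent giving 1 is 473.

473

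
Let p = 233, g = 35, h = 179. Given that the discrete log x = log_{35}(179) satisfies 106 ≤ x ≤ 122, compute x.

109

Compute 35^106 mod 233 = 215, then multiply by 35 repeatedly:
  35^106=215  35^107=69  35^108=85  35^109=179
Found 179 at exponent 109.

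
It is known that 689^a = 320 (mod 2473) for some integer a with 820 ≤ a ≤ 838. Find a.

827

Compute 689^820 mod 2473 = 1773, then multiply by 689 repeatedly:
  689^820=1773  689^821=2408  689^822=2202  689^823=1229  689^824=1015
  689^825=1949  689^826=22  689^827=320
Found 320 at exponent 827.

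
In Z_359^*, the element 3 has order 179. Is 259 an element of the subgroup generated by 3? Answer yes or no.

no

259 ∈ ⟨3⟩ iff 259^179 ≡ 1 (mod 359), since |⟨3⟩| = 179.
259^179 mod 359 = 358.
Since 358 ≠ 1, 259 does not lie in the subgroup.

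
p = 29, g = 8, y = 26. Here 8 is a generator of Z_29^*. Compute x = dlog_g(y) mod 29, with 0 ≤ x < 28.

Successive powers of 8 modulo 29:
  8^0=1  8^1=8  8^2=6  8^3=19  8^4=7  8^5=27
  8^6=13  8^7=17  8^8=20  8^9=15  8^10=4  8^11=3
  8^12=24  8^13=18  8^14=28  8^15=21  8^16=23  8^17=10
  8^18=22  8^19=2  8^20=16  8^21=12  8^22=9  8^23=14
  8^24=25  8^25=26
So 8^25 ≡ 26 (mod 29), giving x = 25.

25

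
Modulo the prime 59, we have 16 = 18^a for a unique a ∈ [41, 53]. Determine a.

50

Compute 18^41 mod 59 = 47, then multiply by 18 repeatedly:
  18^41=47  18^42=20  18^43=6  18^44=49  18^45=56
  18^46=5  18^47=31  18^48=27  18^49=14  18^50=16
Found 16 at exponent 50.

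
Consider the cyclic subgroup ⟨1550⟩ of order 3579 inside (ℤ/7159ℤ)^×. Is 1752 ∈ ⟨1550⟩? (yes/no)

yes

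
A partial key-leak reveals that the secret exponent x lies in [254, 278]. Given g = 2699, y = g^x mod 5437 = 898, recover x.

255

Compute 2699^254 mod 5437 = 651, then multiply by 2699 repeatedly:
  2699^254=651  2699^255=898
Found 898 at exponent 255.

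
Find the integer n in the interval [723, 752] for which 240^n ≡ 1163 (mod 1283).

Compute 240^723 mod 1283 = 606, then multiply by 240 repeatedly:
  240^723=606  240^724=461  240^725=302  240^726=632  240^727=286
  240^728=641  240^729=1163
Found 1163 at exponent 729.

729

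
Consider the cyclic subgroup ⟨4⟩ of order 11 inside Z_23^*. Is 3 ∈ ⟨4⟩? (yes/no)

yes

3 ∈ ⟨4⟩ iff 3^11 ≡ 1 (mod 23), since |⟨4⟩| = 11.
3^11 mod 23 = 1.
Since 1 = 1, 3 lies in the subgroup.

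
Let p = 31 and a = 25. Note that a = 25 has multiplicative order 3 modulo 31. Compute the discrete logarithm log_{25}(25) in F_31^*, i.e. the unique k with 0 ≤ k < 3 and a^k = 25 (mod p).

1

Successive powers of 25 modulo 31:
  25^0=1  25^1=25
So 25^1 ≡ 25 (mod 31), giving k = 1.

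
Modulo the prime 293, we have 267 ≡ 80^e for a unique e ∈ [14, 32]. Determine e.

22

Compute 80^14 mod 293 = 238, then multiply by 80 repeatedly:
  80^14=238  80^15=288  80^16=186  80^17=230  80^18=234
  80^19=261  80^20=77  80^21=7  80^22=267
Found 267 at exponent 22.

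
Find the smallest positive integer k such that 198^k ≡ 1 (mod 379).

63

The order of 198 must divide p − 1 = 378 = 2 · 3^3 · 7.
Divisors: 1, 2, 3, 6, 7, 9, 14, 18, 21, 27, 42, 54, 63, 126, 189, 378.
Check each in increasing order: 198^1 ≡ 198;  198^2 ≡ 167;  198^3 ≡ 93;  198^6 ≡ 311;  198^7 ≡ 180;  198^9 ≡ 119;  198^14 ≡ 185;  198^18 ≡ 138;  198^21 ≡ 327;  198^27 ≡ 125;  198^42 ≡ 51;  198^54 ≡ 86;  198^63 ≡ 1.
Smallest exponent giving 1 is 63.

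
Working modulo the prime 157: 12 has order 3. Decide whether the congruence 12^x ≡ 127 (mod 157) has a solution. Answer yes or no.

⟨12⟩ has order 3; its elements mod 157 are {1, 12, 144}.
127 is not in this set.

no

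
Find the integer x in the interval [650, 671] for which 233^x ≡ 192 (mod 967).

Compute 233^650 mod 967 = 662, then multiply by 233 repeatedly:
  233^650=662  233^651=493  233^652=763  233^653=818  233^654=95
  233^655=861  233^656=444  233^657=950  233^658=874  233^659=572
  233^660=797  233^661=37  233^662=885  233^663=234  233^664=370
  233^665=147  233^666=406  233^667=799  233^668=503  233^669=192
Found 192 at exponent 669.

669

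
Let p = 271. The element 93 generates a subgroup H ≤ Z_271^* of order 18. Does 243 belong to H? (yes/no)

yes

⟨93⟩ has order 18; its elements mod 271 are {1, 13, 23, 28, 29, 93, 102, 106, 125, 146, 165, 169, 178, 242, 243, 248, 258, 270}.
243 is in this set.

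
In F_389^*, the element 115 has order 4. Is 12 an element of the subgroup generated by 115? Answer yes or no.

no

⟨115⟩ has order 4; its elements mod 389 are {1, 115, 274, 388}.
12 is not in this set.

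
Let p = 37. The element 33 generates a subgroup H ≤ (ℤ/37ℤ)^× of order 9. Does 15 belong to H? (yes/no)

no

⟨33⟩ has order 9; its elements mod 37 are {1, 7, 9, 10, 12, 16, 26, 33, 34}.
15 is not in this set.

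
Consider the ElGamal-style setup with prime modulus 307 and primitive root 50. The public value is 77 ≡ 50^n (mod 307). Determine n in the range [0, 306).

114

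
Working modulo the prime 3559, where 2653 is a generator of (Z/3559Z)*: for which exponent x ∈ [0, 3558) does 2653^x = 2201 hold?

576

Baby-step giant-step with m = ceil(sqrt(3558)) = 60.
Baby table (2653^j mod 3559 for j=0..59):
  0:1  1:2653  2:2266  3:547  4:2678  5:970  6:253  7:2117
  8:299  9:3149  10:1324  11:3398  12:3506  13:1751  14:908  15:3040
  16:426  17:1975  18:827  19:1687  20:1948  21:376  22:1008  23:1415
  24:2809  25:3290  26:1702  27:2594  28:2335  29:2095  30:2436  31:3123
  32:3526  33:1426  34:3520  35:3303  36:601  37:21  38:2328  39:1319
  40:810  41:2853  42:2575  43:1754  44:1749  45:2720  46:2067  47:2891
  48:178  49:2446  50:1181  51:1273  52:3337  53:1828  54:2326  55:3131
  56:3396  57:1759  58:778  59:3373
Giant step factor: 2653^(-60) ≡ 1947 (mod 3559).
Scan 2201·1947^i mod 3559 for i = 0, 1, …:
  i=0: 2201   i=1: 311   i=2: 487   i=3: 1495
  i=4: 3062   i=5: 389   i=6: 2875   i=7: 2877
  i=8: 3212   i=9: 601
Match at i=9, j=36: x = 9·60 + 36 = 576.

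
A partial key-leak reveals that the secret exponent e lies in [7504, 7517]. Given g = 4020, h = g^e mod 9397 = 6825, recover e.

Compute 4020^7504 mod 9397 = 7968, then multiply by 4020 repeatedly:
  4020^7504=7968  4020^7505=6384  4020^7506=473  4020^7507=3266  4020^7508=1711
  4020^7509=9013  4020^7510=6825
Found 6825 at exponent 7510.

7510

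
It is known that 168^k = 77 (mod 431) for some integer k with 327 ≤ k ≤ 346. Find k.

329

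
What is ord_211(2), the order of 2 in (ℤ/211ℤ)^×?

210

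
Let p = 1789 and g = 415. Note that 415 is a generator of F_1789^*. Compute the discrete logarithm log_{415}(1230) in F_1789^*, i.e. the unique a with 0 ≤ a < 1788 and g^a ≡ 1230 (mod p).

1512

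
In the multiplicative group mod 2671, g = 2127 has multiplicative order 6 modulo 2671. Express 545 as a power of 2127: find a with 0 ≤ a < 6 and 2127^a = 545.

5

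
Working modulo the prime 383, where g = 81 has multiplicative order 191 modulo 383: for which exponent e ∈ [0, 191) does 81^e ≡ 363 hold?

Baby-step giant-step with m = ceil(sqrt(191)) = 14.
Baby table (81^j mod 383 for j=0..13):
  0:1  1:81  2:50  3:220  4:202  5:276  6:142  7:12
  8:206  9:217  10:342  11:126  12:248  13:172
Giant step factor: 81^(-14) ≡ 258 (mod 383).
Scan 363·258^i mod 383 for i = 0, 1, …:
  i=0: 363   i=1: 202
Match at i=1, j=4: e = 1·14 + 4 = 18.

18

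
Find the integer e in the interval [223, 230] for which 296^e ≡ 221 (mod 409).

Compute 296^223 mod 409 = 221, then multiply by 296 repeatedly:
  296^223=221
Found 221 at exponent 223.

223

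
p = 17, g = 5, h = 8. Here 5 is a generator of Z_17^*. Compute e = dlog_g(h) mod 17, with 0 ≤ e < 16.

2

Successive powers of 5 modulo 17:
  5^0=1  5^1=5  5^2=8
So 5^2 ≡ 8 (mod 17), giving e = 2.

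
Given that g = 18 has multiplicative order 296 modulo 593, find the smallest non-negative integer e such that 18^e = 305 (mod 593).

69

Baby-step giant-step with m = ceil(sqrt(296)) = 18.
Baby table (18^j mod 593 for j=0..17):
  0:1  1:18  2:324  3:495  4:15  5:270  6:116  7:309
  8:225  9:492  10:554  11:484  12:410  13:264  14:8  15:144
  16:220  17:402
Giant step factor: 18^(-18) ≡ 509 (mod 593).
Scan 305·509^i mod 593 for i = 0, 1, …:
  i=0: 305   i=1: 472   i=2: 83   i=3: 144
Match at i=3, j=15: e = 3·18 + 15 = 69.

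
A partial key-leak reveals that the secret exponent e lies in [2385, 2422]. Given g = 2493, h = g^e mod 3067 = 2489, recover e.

2414

Compute 2493^2385 mod 3067 = 2342, then multiply by 2493 repeatedly:
  2493^2385=2342  2493^2386=2105  2493^2387=128  2493^2388=136  2493^2389=1678
  2493^2390=2933  2493^2391=241  2493^2392=2748  2493^2393=2153  2493^2394=179
  2493^2395=1532  2493^2396=861  2493^2397=2640  2493^2398=2805  2493^2399=105
  2493^2400=1070  2493^2401=2287  2493^2402=3005  2493^2403=1851  2493^2404=1775
  2493^2405=2461  2493^2406=1273  2493^2407=2311  2493^2408=1497  2493^2409=2549
  2493^2410=2900  2493^2411=781  2493^2412=2555  2493^2413=2523  2493^2414=2489
Found 2489 at exponent 2414.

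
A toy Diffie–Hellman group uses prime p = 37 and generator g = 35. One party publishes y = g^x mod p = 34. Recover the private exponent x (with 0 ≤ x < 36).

8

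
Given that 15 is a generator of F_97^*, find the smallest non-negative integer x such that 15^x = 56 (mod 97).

83

Baby-step giant-step with m = ceil(sqrt(96)) = 10.
Baby table (15^j mod 97 for j=0..9):
  0:1  1:15  2:31  3:77  4:88  5:59  6:12  7:83
  8:81  9:51
Giant step factor: 15^(-10) ≡ 44 (mod 97).
Scan 56·44^i mod 97 for i = 0, 1, …:
  i=0: 56   i=1: 39   i=2: 67   i=3: 38
  i=4: 23   i=5: 42   i=6: 5   i=7: 26
  i=8: 77
Match at i=8, j=3: x = 8·10 + 3 = 83.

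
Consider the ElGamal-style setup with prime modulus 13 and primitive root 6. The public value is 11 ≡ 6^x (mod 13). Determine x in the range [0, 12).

11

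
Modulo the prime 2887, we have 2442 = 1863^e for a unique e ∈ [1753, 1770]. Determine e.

Compute 1863^1753 mod 2887 = 446, then multiply by 1863 repeatedly:
  1863^1753=446  1863^1754=2329  1863^1755=2653  1863^1756=2882  1863^1757=2233
  1863^1758=2799  1863^1759=615  1863^1760=2493  1863^1761=2163  1863^1762=2304
  1863^1763=2270  1863^1764=2442
Found 2442 at exponent 1764.

1764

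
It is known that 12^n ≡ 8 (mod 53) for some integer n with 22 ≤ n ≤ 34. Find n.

Compute 12^22 mod 53 = 4, then multiply by 12 repeatedly:
  12^22=4  12^23=48  12^24=46  12^25=22  12^26=52
  12^27=41  12^28=15  12^29=21  12^30=40  12^31=3
  12^32=36  12^33=8
Found 8 at exponent 33.

33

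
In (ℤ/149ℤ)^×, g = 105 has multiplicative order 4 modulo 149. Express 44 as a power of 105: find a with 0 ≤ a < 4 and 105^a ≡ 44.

3

Successive powers of 105 modulo 149:
  105^0=1  105^1=105  105^2=148  105^3=44
So 105^3 ≡ 44 (mod 149), giving a = 3.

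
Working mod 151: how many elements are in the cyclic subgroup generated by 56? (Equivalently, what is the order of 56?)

150

The order of 56 must divide p − 1 = 150 = 2 · 3 · 5^2.
Divisors: 1, 2, 3, 5, 6, 10, 15, 25, 30, 50, 75, 150.
Check each in increasing order: 56^1 ≡ 56;  56^2 ≡ 116;  56^3 ≡ 3;  56^5 ≡ 46;  56^6 ≡ 9;  56^10 ≡ 2;  56^15 ≡ 92;  56^25 ≡ 33;  56^30 ≡ 8;  56^50 ≡ 32;  56^75 ≡ 150;  56^150 ≡ 1.
Smallest exponent giving 1 is 150.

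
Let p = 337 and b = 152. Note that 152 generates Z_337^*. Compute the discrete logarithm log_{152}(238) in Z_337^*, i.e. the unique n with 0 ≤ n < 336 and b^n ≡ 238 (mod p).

307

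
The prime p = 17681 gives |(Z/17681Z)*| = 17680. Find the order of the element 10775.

4420

The order of 10775 must divide p − 1 = 17680 = 2^4 · 5 · 13 · 17.
Divisors: 1, 2, 4, 5, 8, 10, 13, 16, 17, 20, 26, 34, 40, 52, 65, 68, 80, 85, 104, 130, 136, 170, 208, 221, 260, 272, 340, 442, 520, 680, 884, 1040, 1105, 1360, 1768, 2210, 3536, 4420, 8840, 17680.
Check each in increasing order: 10775^1 ≡ 10775;  10775^2 ≡ 7179;  10775^4 ≡ 15607;  10775^5 ≡ 1434;  10775^8 ≡ 4993;  10775^10 ≡ 5360;  10775^13 ≡ 16838;  10775^16 ≡ 17520;  10775^17 ≡ 15644;  10775^20 ≡ 15656;  10775^26 ≡ 3409;  10775^34 ≡ 12015;  10775^40 ≡ 16314;  10775^52 ≡ 4864;  10775^65 ≡ 1640;  10775^68 ≡ 12541;  10775^80 ≡ 12184;  10775^85 ≡ 3028;  10775^104 ≡ 1318;  10775^130 ≡ 2088;  10775^136 ≡ 4186;  10775^170 ≡ 10026;  10775^208 ≡ 4386;  10775^221 ≡ 15612;  10775^260 ≡ 10218;  10775^272 ≡ 725;  10775^340 ≡ 4191;  10775^442 ≡ 1959;  10775^520 ≡ 1219;  10775^680 ≡ 7248;  10775^884 ≡ 904;  10775^1040 ≡ 757;  10775^1105 ≡ 3810;  10775^1360 ≡ 3253;  10775^1768 ≡ 3890;  10775^2210 ≡ 17680;  10775^3536 ≡ 14845;  10775^4420 ≡ 1.
Smallest exponent giving 1 is 4420.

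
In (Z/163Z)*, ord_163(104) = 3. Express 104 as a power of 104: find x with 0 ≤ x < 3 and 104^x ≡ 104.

1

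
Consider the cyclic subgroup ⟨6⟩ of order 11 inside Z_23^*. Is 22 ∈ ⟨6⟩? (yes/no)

no

⟨6⟩ has order 11; its elements mod 23 are {1, 2, 3, 4, 6, 8, 9, 12, 13, 16, 18}.
22 is not in this set.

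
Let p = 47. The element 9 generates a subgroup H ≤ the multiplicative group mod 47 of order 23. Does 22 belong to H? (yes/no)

no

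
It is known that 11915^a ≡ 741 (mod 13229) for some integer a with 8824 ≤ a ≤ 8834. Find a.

8834

Compute 11915^8824 mod 13229 = 10927, then multiply by 11915 repeatedly:
  11915^8824=10927  11915^8825=8616  11915^8826=2600  11915^8827=9911  11915^8828=7511
  11915^8829=12609  11915^8830=7711  11915^8831=1160  11915^8832=10324  11915^8833=7218
  11915^8834=741
Found 741 at exponent 8834.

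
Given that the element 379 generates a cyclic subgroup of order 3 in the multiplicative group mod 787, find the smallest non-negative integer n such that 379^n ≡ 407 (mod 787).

2

Successive powers of 379 modulo 787:
  379^0=1  379^1=379  379^2=407
So 379^2 ≡ 407 (mod 787), giving n = 2.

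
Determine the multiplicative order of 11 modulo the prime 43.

7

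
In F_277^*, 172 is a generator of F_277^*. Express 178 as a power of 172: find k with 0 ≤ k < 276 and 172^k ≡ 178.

113

Baby-step giant-step with m = ceil(sqrt(276)) = 17.
Baby table (172^j mod 277 for j=0..16):
  0:1  1:172  2:222  3:235  4:255  5:94  6:102  7:93
  8:207  9:148  10:249  11:170  12:155  13:68  14:62  15:138
  16:191
Giant step factor: 172^(-17) ≡ 272 (mod 277).
Scan 178·272^i mod 277 for i = 0, 1, …:
  i=0: 178   i=1: 218   i=2: 18   i=3: 187
  i=4: 173   i=5: 243   i=6: 170
Match at i=6, j=11: k = 6·17 + 11 = 113.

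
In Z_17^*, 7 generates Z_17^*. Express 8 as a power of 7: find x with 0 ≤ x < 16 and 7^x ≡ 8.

14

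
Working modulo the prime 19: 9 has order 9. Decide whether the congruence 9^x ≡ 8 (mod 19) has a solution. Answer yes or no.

8 ∈ ⟨9⟩ iff 8^9 ≡ 1 (mod 19), since |⟨9⟩| = 9.
8^9 mod 19 = 18.
Since 18 ≠ 1, 8 does not lie in the subgroup.

no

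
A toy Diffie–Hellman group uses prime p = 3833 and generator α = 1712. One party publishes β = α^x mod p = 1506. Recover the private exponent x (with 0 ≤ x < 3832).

155

Baby-step giant-step with m = ceil(sqrt(3832)) = 62.
Baby table (1712^j mod 3833 for j=0..61):
  0:1  1:1712  2:2532  3:3494  4:2248  5:244  6:3764  7:695
  8:1610  9:393  10:2041  11:2329  12:928  13:1874  14:67  15:3547
  16:992  17:285  18:1129  19:1016  20:3043  21:569  22:546  23:3333
  24:2592  25:2723  26:848  27:2902  28:656  29:3  30:1303  31:3763
  32:2816  33:2911  34:732  35:3626  36:2085  37:997  38:1179  39:2290
  40:3154  41:2784  42:1789  43:201  44:2975  45:2976  46:855  47:3387
  48:3048  49:1463  50:1707  51:1638  52:2333  53:110  54:503  55:2544
  56:1040  57:1968  58:9  59:76  60:3623  61:782
Giant step factor: 1712^(-62) ≡ 3366 (mod 3833).
Scan 1506·3366^i mod 3833 for i = 0, 1, …:
  i=0: 1506   i=1: 1970   i=2: 3763
Match at i=2, j=31: x = 2·62 + 31 = 155.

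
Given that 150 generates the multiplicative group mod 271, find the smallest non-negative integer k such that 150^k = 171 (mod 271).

Baby-step giant-step with m = ceil(sqrt(270)) = 17.
Baby table (150^j mod 271 for j=0..16):
  0:1  1:150  2:7  3:237  4:49  5:33  6:72  7:231
  8:233  9:262  10:5  11:208  12:35  13:101  14:245  15:165
  16:89
Giant step factor: 150^(-17) ≡ 42 (mod 271).
Scan 171·42^i mod 271 for i = 0, 1, …:
  i=0: 171   i=1: 136   i=2: 21   i=3: 69
  i=4: 188   i=5: 37   i=6: 199   i=7: 228
  i=8: 91   i=9: 28     …   i=13: 175
  i=14: 33
Match at i=14, j=5: k = 14·17 + 5 = 243.

243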